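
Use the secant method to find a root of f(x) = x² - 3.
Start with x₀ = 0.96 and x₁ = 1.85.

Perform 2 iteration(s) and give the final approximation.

f(x) = x² - 3
x₀ = 0.96, x₁ = 1.85

Secant formula: x_{n+1} = x_n - f(x_n)(x_n - x_{n-1})/(f(x_n) - f(x_{n-1}))

Iteration 1:
  f(0.960000) = -2.078400
  f(1.850000) = 0.422500
  x_2 = 1.850000 - 0.422500×(1.850000 - 0.960000)/(0.422500 - (-2.078400))
       = 1.699644
Iteration 2:
  f(1.850000) = 0.422500
  f(1.699644) = -0.111210
  x_3 = 1.699644 - (-0.111210)×(1.699644 - 1.850000)/(-0.111210 - 0.422500)
       = 1.730974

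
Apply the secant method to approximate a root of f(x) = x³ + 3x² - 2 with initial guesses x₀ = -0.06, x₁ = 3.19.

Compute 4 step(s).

f(x) = x³ + 3x² - 2
x₀ = -0.06, x₁ = 3.19

Secant formula: x_{n+1} = x_n - f(x_n)(x_n - x_{n-1})/(f(x_n) - f(x_{n-1}))

Iteration 1:
  f(-0.060000) = -1.989416
  f(3.190000) = 60.990059
  x_2 = 3.190000 - 60.990059×(3.190000 - (-0.060000))/(60.990059 - (-1.989416))
       = 0.042662
Iteration 2:
  f(3.190000) = 60.990059
  f(0.042662) = -1.994462
  x_3 = 0.042662 - (-1.994462)×(0.042662 - 3.190000)/(-1.994462 - 60.990059)
       = 0.142325
Iteration 3:
  f(0.042662) = -1.994462
  f(0.142325) = -1.936347
  x_4 = 0.142325 - (-1.936347)×(0.142325 - 0.042662)/(-1.936347 - (-1.994462))
       = 3.463045
Iteration 4:
  f(0.142325) = -1.936347
  f(3.463045) = 75.509259
  x_5 = 3.463045 - 75.509259×(3.463045 - 0.142325)/(75.509259 - (-1.936347))
       = 0.225352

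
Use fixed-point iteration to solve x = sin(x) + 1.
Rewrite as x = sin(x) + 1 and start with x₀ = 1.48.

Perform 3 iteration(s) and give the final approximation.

Equation: x = sin(x) + 1
Fixed-point form: x = sin(x) + 1
x₀ = 1.48

x_1 = g(1.480000) = 1.995881
x_2 = g(1.995881) = 1.911004
x_3 = g(1.911004) = 1.942685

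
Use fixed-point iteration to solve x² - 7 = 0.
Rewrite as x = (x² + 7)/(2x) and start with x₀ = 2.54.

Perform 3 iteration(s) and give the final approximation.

Equation: x² - 7 = 0
Fixed-point form: x = (x² + 7)/(2x)
x₀ = 2.54

x_1 = g(2.540000) = 2.647953
x_2 = g(2.647953) = 2.645752
x_3 = g(2.645752) = 2.645751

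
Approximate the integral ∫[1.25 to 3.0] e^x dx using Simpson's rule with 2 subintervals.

f(x) = e^x
a = 1.25, b = 3.0, n = 2
h = (b - a)/n = 0.875000

Simpson's rule: (h/3)[f(x₀) + 4f(x₁) + 2f(x₂) + ... + f(xₙ)]

x_0 = 1.2500, f(x_0) = 3.490343, coefficient = 1
x_1 = 2.1250, f(x_1) = 8.372897, coefficient = 4
x_2 = 3.0000, f(x_2) = 20.085537, coefficient = 1

I ≈ (0.875000/3) × 57.067470 = 16.644679
Exact value: 16.595194
Error: 0.049485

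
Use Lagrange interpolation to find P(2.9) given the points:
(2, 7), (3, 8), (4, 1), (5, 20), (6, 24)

Lagrange interpolation formula:
P(x) = Σ yᵢ × Lᵢ(x)
where Lᵢ(x) = Π_{j≠i} (x - xⱼ)/(xᵢ - xⱼ)

L_0(2.9) = (2.9 - 3)/(2 - 3) × (2.9 - 4)/(2 - 4) × (2.9 - 5)/(2 - 5) × (2.9 - 6)/(2 - 6) = 0.029838
L_1(2.9) = (2.9 - 2)/(3 - 2) × (2.9 - 4)/(3 - 4) × (2.9 - 5)/(3 - 5) × (2.9 - 6)/(3 - 6) = 1.074150
L_2(2.9) = (2.9 - 2)/(4 - 2) × (2.9 - 3)/(4 - 3) × (2.9 - 5)/(4 - 5) × (2.9 - 6)/(4 - 6) = -0.146475
L_3(2.9) = (2.9 - 2)/(5 - 2) × (2.9 - 3)/(5 - 3) × (2.9 - 4)/(5 - 4) × (2.9 - 6)/(5 - 6) = 0.051150
L_4(2.9) = (2.9 - 2)/(6 - 2) × (2.9 - 3)/(6 - 3) × (2.9 - 4)/(6 - 4) × (2.9 - 5)/(6 - 5) = -0.008663

P(2.9) = 7×L_0(2.9) + 8×L_1(2.9) + 1×L_2(2.9) + 20×L_3(2.9) + 24×L_4(2.9)
P(2.9) = 9.470688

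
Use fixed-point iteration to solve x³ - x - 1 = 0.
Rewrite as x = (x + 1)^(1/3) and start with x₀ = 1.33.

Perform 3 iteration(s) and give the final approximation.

Equation: x³ - x - 1 = 0
Fixed-point form: x = (x + 1)^(1/3)
x₀ = 1.33

x_1 = g(1.330000) = 1.325721
x_2 = g(1.325721) = 1.324908
x_3 = g(1.324908) = 1.324754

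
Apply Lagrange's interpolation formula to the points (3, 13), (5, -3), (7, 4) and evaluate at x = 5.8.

Lagrange interpolation formula:
P(x) = Σ yᵢ × Lᵢ(x)
where Lᵢ(x) = Π_{j≠i} (x - xⱼ)/(xᵢ - xⱼ)

L_0(5.8) = (5.8 - 5)/(3 - 5) × (5.8 - 7)/(3 - 7) = -0.120000
L_1(5.8) = (5.8 - 3)/(5 - 3) × (5.8 - 7)/(5 - 7) = 0.840000
L_2(5.8) = (5.8 - 3)/(7 - 3) × (5.8 - 5)/(7 - 5) = 0.280000

P(5.8) = 13×L_0(5.8) + (-3)×L_1(5.8) + 4×L_2(5.8)
P(5.8) = -2.960000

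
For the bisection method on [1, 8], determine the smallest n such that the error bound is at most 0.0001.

We need (b-a)/2^n ≤ 0.0001
(8 - 1)/2^n ≤ 0.0001
7/2^n ≤ 0.0001
2^n ≥ 70000
n ≥ log₂(70000) = 16.10
n ≥ 17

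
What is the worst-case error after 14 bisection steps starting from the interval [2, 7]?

Bisection error bound: |error| ≤ (b-a)/2^n
|error| ≤ (7 - 2)/2^14 = 5/2^14
|error| ≤ 0.0003051758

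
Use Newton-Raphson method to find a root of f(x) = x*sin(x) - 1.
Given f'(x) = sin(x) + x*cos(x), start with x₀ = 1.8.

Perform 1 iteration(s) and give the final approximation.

f(x) = x*sin(x) - 1
f'(x) = sin(x) + x*cos(x)
x₀ = 1.8

Newton-Raphson formula: x_{n+1} = x_n - f(x_n)/f'(x_n)

Iteration 1:
  f(1.800000) = 0.752926
  f'(1.800000) = 0.564884
  x_1 = 1.800000 - 0.752926/0.564884 = 0.467114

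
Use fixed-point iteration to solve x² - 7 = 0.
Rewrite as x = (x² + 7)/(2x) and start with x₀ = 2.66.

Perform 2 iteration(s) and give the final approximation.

Equation: x² - 7 = 0
Fixed-point form: x = (x² + 7)/(2x)
x₀ = 2.66

x_1 = g(2.660000) = 2.645789
x_2 = g(2.645789) = 2.645751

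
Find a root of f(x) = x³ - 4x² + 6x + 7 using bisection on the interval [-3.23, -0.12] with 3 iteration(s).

f(x) = x³ - 4x² + 6x + 7
Initial interval: [-3.23, -0.12]

Iteration 1:
  c_1 = (-3.230000 + (-0.120000))/2 = -1.675000
  f(c_1) = f(-1.675000) = -18.971922
  f(a) × f(c) ≥ 0, new interval: [-1.675000, -0.120000]
Iteration 2:
  c_2 = (-1.675000 + (-0.120000))/2 = -0.897500
  f(c_2) = f(-0.897500) = -2.329967
  f(a) × f(c) ≥ 0, new interval: [-0.897500, -0.120000]
Iteration 3:
  c_3 = (-0.897500 + (-0.120000))/2 = -0.508750
  f(c_3) = f(-0.508750) = 2.780516
  f(a) × f(c) < 0, new interval: [-0.897500, -0.508750]

After 3 iteration(s), the approximation is c_3 = -0.508750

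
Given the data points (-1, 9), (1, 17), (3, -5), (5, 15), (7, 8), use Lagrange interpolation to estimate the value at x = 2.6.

Lagrange interpolation formula:
P(x) = Σ yᵢ × Lᵢ(x)
where Lᵢ(x) = Π_{j≠i} (x - xⱼ)/(xᵢ - xⱼ)

L_0(2.6) = (2.6 - 1)/(-1 - 1) × (2.6 - 3)/(-1 - 3) × (2.6 - 5)/(-1 - 5) × (2.6 - 7)/(-1 - 7) = -0.017600
L_1(2.6) = (2.6 - (-1))/(1 - (-1)) × (2.6 - 3)/(1 - 3) × (2.6 - 5)/(1 - 5) × (2.6 - 7)/(1 - 7) = 0.158400
L_2(2.6) = (2.6 - (-1))/(3 - (-1)) × (2.6 - 1)/(3 - 1) × (2.6 - 5)/(3 - 5) × (2.6 - 7)/(3 - 7) = 0.950400
L_3(2.6) = (2.6 - (-1))/(5 - (-1)) × (2.6 - 1)/(5 - 1) × (2.6 - 3)/(5 - 3) × (2.6 - 7)/(5 - 7) = -0.105600
L_4(2.6) = (2.6 - (-1))/(7 - (-1)) × (2.6 - 1)/(7 - 1) × (2.6 - 3)/(7 - 3) × (2.6 - 5)/(7 - 5) = 0.014400

P(2.6) = 9×L_0(2.6) + 17×L_1(2.6) + (-5)×L_2(2.6) + 15×L_3(2.6) + 8×L_4(2.6)
P(2.6) = -3.686400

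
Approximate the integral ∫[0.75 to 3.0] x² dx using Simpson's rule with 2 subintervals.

f(x) = x²
a = 0.75, b = 3.0, n = 2
h = (b - a)/n = 1.125000

Simpson's rule: (h/3)[f(x₀) + 4f(x₁) + 2f(x₂) + ... + f(xₙ)]

x_0 = 0.7500, f(x_0) = 0.562500, coefficient = 1
x_1 = 1.8750, f(x_1) = 3.515625, coefficient = 4
x_2 = 3.0000, f(x_2) = 9.000000, coefficient = 1

I ≈ (1.125000/3) × 23.625000 = 8.859375
Exact value: 8.859375
Error: 0.000000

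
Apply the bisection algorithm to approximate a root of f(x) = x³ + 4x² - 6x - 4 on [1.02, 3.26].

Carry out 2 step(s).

f(x) = x³ + 4x² - 6x - 4
Initial interval: [1.02, 3.26]

Iteration 1:
  c_1 = (1.020000 + 3.260000)/2 = 2.140000
  f(c_1) = f(2.140000) = 11.278744
  f(a) × f(c) < 0, new interval: [1.020000, 2.140000]
Iteration 2:
  c_2 = (1.020000 + 2.140000)/2 = 1.580000
  f(c_2) = f(1.580000) = 0.449912
  f(a) × f(c) < 0, new interval: [1.020000, 1.580000]

After 2 iteration(s), the approximation is c_2 = 1.580000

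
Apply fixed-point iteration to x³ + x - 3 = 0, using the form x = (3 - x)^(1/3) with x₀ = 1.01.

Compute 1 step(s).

Equation: x³ + x - 3 = 0
Fixed-point form: x = (3 - x)^(1/3)
x₀ = 1.01

x_1 = g(1.010000) = 1.257818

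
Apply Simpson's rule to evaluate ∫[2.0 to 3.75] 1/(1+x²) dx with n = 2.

f(x) = 1/(1+x²)
a = 2.0, b = 3.75, n = 2
h = (b - a)/n = 0.875000

Simpson's rule: (h/3)[f(x₀) + 4f(x₁) + 2f(x₂) + ... + f(xₙ)]

x_0 = 2.0000, f(x_0) = 0.200000, coefficient = 1
x_1 = 2.8750, f(x_1) = 0.107926, coefficient = 4
x_2 = 3.7500, f(x_2) = 0.066390, coefficient = 1

I ≈ (0.875000/3) × 0.698093 = 0.203611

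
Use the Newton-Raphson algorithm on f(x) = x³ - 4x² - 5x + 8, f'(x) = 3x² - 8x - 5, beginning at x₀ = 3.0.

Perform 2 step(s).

f(x) = x³ - 4x² - 5x + 8
f'(x) = 3x² - 8x - 5
x₀ = 3.0

Newton-Raphson formula: x_{n+1} = x_n - f(x_n)/f'(x_n)

Iteration 1:
  f(3.000000) = -16.000000
  f'(3.000000) = -2.000000
  x_1 = 3.000000 - (-16.000000)/(-2.000000) = -5.000000
Iteration 2:
  f(-5.000000) = -192.000000
  f'(-5.000000) = 110.000000
  x_2 = -5.000000 - (-192.000000)/110.000000 = -3.254545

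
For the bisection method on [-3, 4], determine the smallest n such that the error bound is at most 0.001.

We need (b-a)/2^n ≤ 0.001
(4 - (-3))/2^n ≤ 0.001
7/2^n ≤ 0.001
2^n ≥ 7000
n ≥ log₂(7000) = 12.77
n ≥ 13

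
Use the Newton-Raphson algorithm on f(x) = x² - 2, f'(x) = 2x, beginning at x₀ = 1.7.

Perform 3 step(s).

f(x) = x² - 2
f'(x) = 2x
x₀ = 1.7

Newton-Raphson formula: x_{n+1} = x_n - f(x_n)/f'(x_n)

Iteration 1:
  f(1.700000) = 0.890000
  f'(1.700000) = 3.400000
  x_1 = 1.700000 - 0.890000/3.400000 = 1.438235
Iteration 2:
  f(1.438235) = 0.068521
  f'(1.438235) = 2.876471
  x_2 = 1.438235 - 0.068521/2.876471 = 1.414414
Iteration 3:
  f(1.414414) = 0.000567
  f'(1.414414) = 2.828828
  x_3 = 1.414414 - 0.000567/2.828828 = 1.414214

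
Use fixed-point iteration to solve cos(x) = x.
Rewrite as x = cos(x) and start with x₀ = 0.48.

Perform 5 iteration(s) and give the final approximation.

Equation: cos(x) = x
Fixed-point form: x = cos(x)
x₀ = 0.48

x_1 = g(0.480000) = 0.886995
x_2 = g(0.886995) = 0.631744
x_3 = g(0.631744) = 0.806999
x_4 = g(0.806999) = 0.691669
x_5 = g(0.691669) = 0.770182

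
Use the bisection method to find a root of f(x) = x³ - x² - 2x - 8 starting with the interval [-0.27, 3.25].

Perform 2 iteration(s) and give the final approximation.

f(x) = x³ - x² - 2x - 8
Initial interval: [-0.27, 3.25]

Iteration 1:
  c_1 = (-0.270000 + 3.250000)/2 = 1.490000
  f(c_1) = f(1.490000) = -9.892151
  f(a) × f(c) ≥ 0, new interval: [1.490000, 3.250000]
Iteration 2:
  c_2 = (1.490000 + 3.250000)/2 = 2.370000
  f(c_2) = f(2.370000) = -5.044847
  f(a) × f(c) ≥ 0, new interval: [2.370000, 3.250000]

After 2 iteration(s), the approximation is c_2 = 2.370000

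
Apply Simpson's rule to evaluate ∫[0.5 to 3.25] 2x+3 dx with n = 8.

f(x) = 2x+3
a = 0.5, b = 3.25, n = 8
h = (b - a)/n = 0.343750

Simpson's rule: (h/3)[f(x₀) + 4f(x₁) + 2f(x₂) + ... + f(xₙ)]

x_0 = 0.5000, f(x_0) = 4.000000, coefficient = 1
x_1 = 0.8438, f(x_1) = 4.687500, coefficient = 4
x_2 = 1.1875, f(x_2) = 5.375000, coefficient = 2
x_3 = 1.5312, f(x_3) = 6.062500, coefficient = 4
x_4 = 1.8750, f(x_4) = 6.750000, coefficient = 2
x_5 = 2.2188, f(x_5) = 7.437500, coefficient = 4
x_6 = 2.5625, f(x_6) = 8.125000, coefficient = 2
x_7 = 2.9062, f(x_7) = 8.812500, coefficient = 4
x_8 = 3.2500, f(x_8) = 9.500000, coefficient = 1

I ≈ (0.343750/3) × 162.000000 = 18.562500
Exact value: 18.562500
Error: 0.000000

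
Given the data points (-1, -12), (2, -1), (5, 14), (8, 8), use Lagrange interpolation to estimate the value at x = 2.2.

Lagrange interpolation formula:
P(x) = Σ yᵢ × Lᵢ(x)
where Lᵢ(x) = Π_{j≠i} (x - xⱼ)/(xᵢ - xⱼ)

L_0(2.2) = (2.2 - 2)/(-1 - 2) × (2.2 - 5)/(-1 - 5) × (2.2 - 8)/(-1 - 8) = -0.020049
L_1(2.2) = (2.2 - (-1))/(2 - (-1)) × (2.2 - 5)/(2 - 5) × (2.2 - 8)/(2 - 8) = 0.962370
L_2(2.2) = (2.2 - (-1))/(5 - (-1)) × (2.2 - 2)/(5 - 2) × (2.2 - 8)/(5 - 8) = 0.068741
L_3(2.2) = (2.2 - (-1))/(8 - (-1)) × (2.2 - 2)/(8 - 2) × (2.2 - 5)/(8 - 5) = -0.011062

P(2.2) = (-12)×L_0(2.2) + (-1)×L_1(2.2) + 14×L_2(2.2) + 8×L_3(2.2)
P(2.2) = 0.152099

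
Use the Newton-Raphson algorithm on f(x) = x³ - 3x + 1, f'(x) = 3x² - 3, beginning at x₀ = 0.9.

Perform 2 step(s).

f(x) = x³ - 3x + 1
f'(x) = 3x² - 3
x₀ = 0.9

Newton-Raphson formula: x_{n+1} = x_n - f(x_n)/f'(x_n)

Iteration 1:
  f(0.900000) = -0.971000
  f'(0.900000) = -0.570000
  x_1 = 0.900000 - (-0.971000)/(-0.570000) = -0.803509
Iteration 2:
  f(-0.803509) = 2.891760
  f'(-0.803509) = -1.063121
  x_2 = -0.803509 - 2.891760/(-1.063121) = 1.916558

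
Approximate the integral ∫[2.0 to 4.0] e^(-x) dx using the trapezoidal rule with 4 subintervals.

f(x) = e^(-x)
a = 2.0, b = 4.0, n = 4
h = (b - a)/n = 0.500000

Trapezoidal rule: (h/2)[f(x₀) + 2f(x₁) + 2f(x₂) + ... + f(xₙ)]

x_0 = 2.0000, f(x_0) = 0.135335, coefficient = 1
x_1 = 2.5000, f(x_1) = 0.082085, coefficient = 2
x_2 = 3.0000, f(x_2) = 0.049787, coefficient = 2
x_3 = 3.5000, f(x_3) = 0.030197, coefficient = 2
x_4 = 4.0000, f(x_4) = 0.018316, coefficient = 1

I ≈ (0.500000/2) × 0.477790 = 0.119447
Exact value: 0.117020
Error: 0.002428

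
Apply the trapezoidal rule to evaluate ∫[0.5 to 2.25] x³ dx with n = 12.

f(x) = x³
a = 0.5, b = 2.25, n = 12
h = (b - a)/n = 0.145833

Trapezoidal rule: (h/2)[f(x₀) + 2f(x₁) + 2f(x₂) + ... + f(xₙ)]

x_0 = 0.5000, f(x_0) = 0.125000, coefficient = 1
x_1 = 0.6458, f(x_1) = 0.269378, coefficient = 2
x_2 = 0.7917, f(x_2) = 0.496166, coefficient = 2
x_3 = 0.9375, f(x_3) = 0.823975, coefficient = 2
x_4 = 1.0833, f(x_4) = 1.271412, coefficient = 2
x_5 = 1.2292, f(x_5) = 1.857087, coefficient = 2
x_6 = 1.3750, f(x_6) = 2.599609, coefficient = 2
x_7 = 1.5208, f(x_7) = 3.517587, coefficient = 2
x_8 = 1.6667, f(x_8) = 4.629630, coefficient = 2
x_9 = 1.8125, f(x_9) = 5.954346, coefficient = 2
x_10 = 1.9583, f(x_10) = 7.510344, coefficient = 2
x_11 = 2.1042, f(x_11) = 9.316234, coefficient = 2
x_12 = 2.2500, f(x_12) = 11.390625, coefficient = 1

I ≈ (0.145833/2) × 88.007161 = 6.417189
Exact value: 6.391602
Error: 0.025587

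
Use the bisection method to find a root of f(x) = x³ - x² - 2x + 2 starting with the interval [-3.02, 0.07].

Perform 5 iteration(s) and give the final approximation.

f(x) = x³ - x² - 2x + 2
Initial interval: [-3.02, 0.07]

Iteration 1:
  c_1 = (-3.020000 + 0.070000)/2 = -1.475000
  f(c_1) = f(-1.475000) = -0.434672
  f(a) × f(c) ≥ 0, new interval: [-1.475000, 0.070000]
Iteration 2:
  c_2 = (-1.475000 + 0.070000)/2 = -0.702500
  f(c_2) = f(-0.702500) = 2.564806
  f(a) × f(c) < 0, new interval: [-1.475000, -0.702500]
Iteration 3:
  c_3 = (-1.475000 + (-0.702500))/2 = -1.088750
  f(c_3) = f(-1.088750) = 1.701545
  f(a) × f(c) < 0, new interval: [-1.475000, -1.088750]
Iteration 4:
  c_4 = (-1.475000 + (-1.088750))/2 = -1.281875
  f(c_4) = f(-1.281875) = 0.814165
  f(a) × f(c) < 0, new interval: [-1.475000, -1.281875]
Iteration 5:
  c_5 = (-1.475000 + (-1.281875))/2 = -1.378437
  f(c_5) = f(-1.378437) = 0.237630
  f(a) × f(c) < 0, new interval: [-1.475000, -1.378437]

After 5 iteration(s), the approximation is c_5 = -1.378437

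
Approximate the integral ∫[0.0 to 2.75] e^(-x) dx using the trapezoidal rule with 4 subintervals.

f(x) = e^(-x)
a = 0.0, b = 2.75, n = 4
h = (b - a)/n = 0.687500

Trapezoidal rule: (h/2)[f(x₀) + 2f(x₁) + 2f(x₂) + ... + f(xₙ)]

x_0 = 0.0000, f(x_0) = 1.000000, coefficient = 1
x_1 = 0.6875, f(x_1) = 0.502832, coefficient = 2
x_2 = 1.3750, f(x_2) = 0.252840, coefficient = 2
x_3 = 2.0625, f(x_3) = 0.127136, coefficient = 2
x_4 = 2.7500, f(x_4) = 0.063928, coefficient = 1

I ≈ (0.687500/2) × 2.829542 = 0.972655
Exact value: 0.936072
Error: 0.036583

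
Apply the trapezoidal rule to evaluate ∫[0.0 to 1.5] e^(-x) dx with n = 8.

f(x) = e^(-x)
a = 0.0, b = 1.5, n = 8
h = (b - a)/n = 0.187500

Trapezoidal rule: (h/2)[f(x₀) + 2f(x₁) + 2f(x₂) + ... + f(xₙ)]

x_0 = 0.0000, f(x_0) = 1.000000, coefficient = 1
x_1 = 0.1875, f(x_1) = 0.829029, coefficient = 2
x_2 = 0.3750, f(x_2) = 0.687289, coefficient = 2
x_3 = 0.5625, f(x_3) = 0.569783, coefficient = 2
x_4 = 0.7500, f(x_4) = 0.472367, coefficient = 2
x_5 = 0.9375, f(x_5) = 0.391606, coefficient = 2
x_6 = 1.1250, f(x_6) = 0.324652, coefficient = 2
x_7 = 1.3125, f(x_7) = 0.269146, coefficient = 2
x_8 = 1.5000, f(x_8) = 0.223130, coefficient = 1

I ≈ (0.187500/2) × 8.310875 = 0.779144
Exact value: 0.776870
Error: 0.002275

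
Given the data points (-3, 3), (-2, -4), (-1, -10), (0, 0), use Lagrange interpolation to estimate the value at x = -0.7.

Lagrange interpolation formula:
P(x) = Σ yᵢ × Lᵢ(x)
where Lᵢ(x) = Π_{j≠i} (x - xⱼ)/(xᵢ - xⱼ)

L_0(-0.7) = (-0.7 - (-2))/(-3 - (-2)) × (-0.7 - (-1))/(-3 - (-1)) × (-0.7 - 0)/(-3 - 0) = 0.045500
L_1(-0.7) = (-0.7 - (-3))/(-2 - (-3)) × (-0.7 - (-1))/(-2 - (-1)) × (-0.7 - 0)/(-2 - 0) = -0.241500
L_2(-0.7) = (-0.7 - (-3))/(-1 - (-3)) × (-0.7 - (-2))/(-1 - (-2)) × (-0.7 - 0)/(-1 - 0) = 1.046500
L_3(-0.7) = (-0.7 - (-3))/(0 - (-3)) × (-0.7 - (-2))/(0 - (-2)) × (-0.7 - (-1))/(0 - (-1)) = 0.149500

P(-0.7) = 3×L_0(-0.7) + (-4)×L_1(-0.7) + (-10)×L_2(-0.7) + 0×L_3(-0.7)
P(-0.7) = -9.362500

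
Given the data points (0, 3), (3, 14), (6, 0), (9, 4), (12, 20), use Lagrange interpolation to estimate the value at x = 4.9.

Lagrange interpolation formula:
P(x) = Σ yᵢ × Lᵢ(x)
where Lᵢ(x) = Π_{j≠i} (x - xⱼ)/(xᵢ - xⱼ)

L_0(4.9) = (4.9 - 3)/(0 - 3) × (4.9 - 6)/(0 - 6) × (4.9 - 9)/(0 - 9) × (4.9 - 12)/(0 - 12) = -0.031296
L_1(4.9) = (4.9 - 0)/(3 - 0) × (4.9 - 6)/(3 - 6) × (4.9 - 9)/(3 - 9) × (4.9 - 12)/(3 - 12) = 0.322845
L_2(4.9) = (4.9 - 0)/(6 - 0) × (4.9 - 3)/(6 - 3) × (4.9 - 9)/(6 - 9) × (4.9 - 12)/(6 - 12) = 0.836463
L_3(4.9) = (4.9 - 0)/(9 - 0) × (4.9 - 3)/(9 - 3) × (4.9 - 6)/(9 - 6) × (4.9 - 12)/(9 - 12) = -0.149611
L_4(4.9) = (4.9 - 0)/(12 - 0) × (4.9 - 3)/(12 - 3) × (4.9 - 6)/(12 - 6) × (4.9 - 9)/(12 - 9) = 0.021599

P(4.9) = 3×L_0(4.9) + 14×L_1(4.9) + 0×L_2(4.9) + 4×L_3(4.9) + 20×L_4(4.9)
P(4.9) = 4.259479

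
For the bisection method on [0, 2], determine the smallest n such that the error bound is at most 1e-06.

We need (b-a)/2^n ≤ 1e-06
(2 - 0)/2^n ≤ 1e-06
2/2^n ≤ 1e-06
2^n ≥ 2000000
n ≥ log₂(2000000) = 20.93
n ≥ 21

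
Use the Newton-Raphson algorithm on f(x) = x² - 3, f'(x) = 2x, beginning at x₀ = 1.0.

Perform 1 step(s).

f(x) = x² - 3
f'(x) = 2x
x₀ = 1.0

Newton-Raphson formula: x_{n+1} = x_n - f(x_n)/f'(x_n)

Iteration 1:
  f(1.000000) = -2.000000
  f'(1.000000) = 2.000000
  x_1 = 1.000000 - (-2.000000)/2.000000 = 2.000000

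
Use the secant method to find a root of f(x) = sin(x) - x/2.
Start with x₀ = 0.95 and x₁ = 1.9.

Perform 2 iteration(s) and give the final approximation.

f(x) = sin(x) - x/2
x₀ = 0.95, x₁ = 1.9

Secant formula: x_{n+1} = x_n - f(x_n)(x_n - x_{n-1})/(f(x_n) - f(x_{n-1}))

Iteration 1:
  f(0.950000) = 0.338416
  f(1.900000) = -0.003700
  x_2 = 1.900000 - (-0.003700)×(1.900000 - 0.950000)/(-0.003700 - 0.338416)
       = 1.889726
Iteration 2:
  f(1.900000) = -0.003700
  f(1.889726) = 0.004709
  x_3 = 1.889726 - 0.004709×(1.889726 - 1.900000)/(0.004709 - (-0.003700))
       = 1.895479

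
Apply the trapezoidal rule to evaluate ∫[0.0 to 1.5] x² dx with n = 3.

f(x) = x²
a = 0.0, b = 1.5, n = 3
h = (b - a)/n = 0.500000

Trapezoidal rule: (h/2)[f(x₀) + 2f(x₁) + 2f(x₂) + ... + f(xₙ)]

x_0 = 0.0000, f(x_0) = 0.000000, coefficient = 1
x_1 = 0.5000, f(x_1) = 0.250000, coefficient = 2
x_2 = 1.0000, f(x_2) = 1.000000, coefficient = 2
x_3 = 1.5000, f(x_3) = 2.250000, coefficient = 1

I ≈ (0.500000/2) × 4.750000 = 1.187500
Exact value: 1.125000
Error: 0.062500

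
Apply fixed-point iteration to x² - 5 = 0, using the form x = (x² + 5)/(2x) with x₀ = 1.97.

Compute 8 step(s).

Equation: x² - 5 = 0
Fixed-point form: x = (x² + 5)/(2x)
x₀ = 1.97

x_1 = g(1.970000) = 2.254036
x_2 = g(2.254036) = 2.236140
x_3 = g(2.236140) = 2.236068
x_4 = g(2.236068) = 2.236068
x_5 = g(2.236068) = 2.236068
x_6 = g(2.236068) = 2.236068
x_7 = g(2.236068) = 2.236068
x_8 = g(2.236068) = 2.236068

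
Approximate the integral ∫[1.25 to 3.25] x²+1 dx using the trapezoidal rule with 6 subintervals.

f(x) = x²+1
a = 1.25, b = 3.25, n = 6
h = (b - a)/n = 0.333333

Trapezoidal rule: (h/2)[f(x₀) + 2f(x₁) + 2f(x₂) + ... + f(xₙ)]

x_0 = 1.2500, f(x_0) = 2.562500, coefficient = 1
x_1 = 1.5833, f(x_1) = 3.506944, coefficient = 2
x_2 = 1.9167, f(x_2) = 4.673611, coefficient = 2
x_3 = 2.2500, f(x_3) = 6.062500, coefficient = 2
x_4 = 2.5833, f(x_4) = 7.673611, coefficient = 2
x_5 = 2.9167, f(x_5) = 9.506944, coefficient = 2
x_6 = 3.2500, f(x_6) = 11.562500, coefficient = 1

I ≈ (0.333333/2) × 76.972222 = 12.828704
Exact value: 12.791667
Error: 0.037037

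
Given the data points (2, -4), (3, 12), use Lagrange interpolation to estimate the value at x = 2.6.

Lagrange interpolation formula:
P(x) = Σ yᵢ × Lᵢ(x)
where Lᵢ(x) = Π_{j≠i} (x - xⱼ)/(xᵢ - xⱼ)

L_0(2.6) = (2.6 - 3)/(2 - 3) = 0.400000
L_1(2.6) = (2.6 - 2)/(3 - 2) = 0.600000

P(2.6) = (-4)×L_0(2.6) + 12×L_1(2.6)
P(2.6) = 5.600000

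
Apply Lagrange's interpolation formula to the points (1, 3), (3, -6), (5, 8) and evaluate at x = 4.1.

Lagrange interpolation formula:
P(x) = Σ yᵢ × Lᵢ(x)
where Lᵢ(x) = Π_{j≠i} (x - xⱼ)/(xᵢ - xⱼ)

L_0(4.1) = (4.1 - 3)/(1 - 3) × (4.1 - 5)/(1 - 5) = -0.123750
L_1(4.1) = (4.1 - 1)/(3 - 1) × (4.1 - 5)/(3 - 5) = 0.697500
L_2(4.1) = (4.1 - 1)/(5 - 1) × (4.1 - 3)/(5 - 3) = 0.426250

P(4.1) = 3×L_0(4.1) + (-6)×L_1(4.1) + 8×L_2(4.1)
P(4.1) = -1.146250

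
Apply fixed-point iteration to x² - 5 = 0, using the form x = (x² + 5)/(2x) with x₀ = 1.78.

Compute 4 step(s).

Equation: x² - 5 = 0
Fixed-point form: x = (x² + 5)/(2x)
x₀ = 1.78

x_1 = g(1.780000) = 2.294494
x_2 = g(2.294494) = 2.236812
x_3 = g(2.236812) = 2.236068
x_4 = g(2.236068) = 2.236068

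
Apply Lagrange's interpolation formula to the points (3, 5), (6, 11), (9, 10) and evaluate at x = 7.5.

Lagrange interpolation formula:
P(x) = Σ yᵢ × Lᵢ(x)
where Lᵢ(x) = Π_{j≠i} (x - xⱼ)/(xᵢ - xⱼ)

L_0(7.5) = (7.5 - 6)/(3 - 6) × (7.5 - 9)/(3 - 9) = -0.125000
L_1(7.5) = (7.5 - 3)/(6 - 3) × (7.5 - 9)/(6 - 9) = 0.750000
L_2(7.5) = (7.5 - 3)/(9 - 3) × (7.5 - 6)/(9 - 6) = 0.375000

P(7.5) = 5×L_0(7.5) + 11×L_1(7.5) + 10×L_2(7.5)
P(7.5) = 11.375000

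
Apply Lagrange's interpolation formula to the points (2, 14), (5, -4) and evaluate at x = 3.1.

Lagrange interpolation formula:
P(x) = Σ yᵢ × Lᵢ(x)
where Lᵢ(x) = Π_{j≠i} (x - xⱼ)/(xᵢ - xⱼ)

L_0(3.1) = (3.1 - 5)/(2 - 5) = 0.633333
L_1(3.1) = (3.1 - 2)/(5 - 2) = 0.366667

P(3.1) = 14×L_0(3.1) + (-4)×L_1(3.1)
P(3.1) = 7.400000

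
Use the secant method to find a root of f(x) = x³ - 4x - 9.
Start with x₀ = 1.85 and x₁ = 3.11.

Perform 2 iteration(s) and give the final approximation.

f(x) = x³ - 4x - 9
x₀ = 1.85, x₁ = 3.11

Secant formula: x_{n+1} = x_n - f(x_n)(x_n - x_{n-1})/(f(x_n) - f(x_{n-1}))

Iteration 1:
  f(1.850000) = -10.068375
  f(3.110000) = 8.640231
  x_2 = 3.110000 - 8.640231×(3.110000 - 1.850000)/(8.640231 - (-10.068375))
       = 2.528092
Iteration 2:
  f(3.110000) = 8.640231
  f(2.528092) = -2.954705
  x_3 = 2.528092 - (-2.954705)×(2.528092 - 3.110000)/(-2.954705 - 8.640231)
       = 2.676378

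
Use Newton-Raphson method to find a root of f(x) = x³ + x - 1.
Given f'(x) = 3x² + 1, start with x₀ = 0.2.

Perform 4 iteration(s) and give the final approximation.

f(x) = x³ + x - 1
f'(x) = 3x² + 1
x₀ = 0.2

Newton-Raphson formula: x_{n+1} = x_n - f(x_n)/f'(x_n)

Iteration 1:
  f(0.200000) = -0.792000
  f'(0.200000) = 1.120000
  x_1 = 0.200000 - (-0.792000)/1.120000 = 0.907143
Iteration 2:
  f(0.907143) = 0.653638
  f'(0.907143) = 3.468724
  x_2 = 0.907143 - 0.653638/3.468724 = 0.718705
Iteration 3:
  f(0.718705) = 0.089943
  f'(0.718705) = 2.549612
  x_3 = 0.718705 - 0.089943/2.549612 = 0.683428
Iteration 4:
  f(0.683428) = 0.002639
  f'(0.683428) = 2.401222
  x_4 = 0.683428 - 0.002639/2.401222 = 0.682329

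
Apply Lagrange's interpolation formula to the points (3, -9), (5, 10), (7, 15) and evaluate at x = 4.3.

Lagrange interpolation formula:
P(x) = Σ yᵢ × Lᵢ(x)
where Lᵢ(x) = Π_{j≠i} (x - xⱼ)/(xᵢ - xⱼ)

L_0(4.3) = (4.3 - 5)/(3 - 5) × (4.3 - 7)/(3 - 7) = 0.236250
L_1(4.3) = (4.3 - 3)/(5 - 3) × (4.3 - 7)/(5 - 7) = 0.877500
L_2(4.3) = (4.3 - 3)/(7 - 3) × (4.3 - 5)/(7 - 5) = -0.113750

P(4.3) = (-9)×L_0(4.3) + 10×L_1(4.3) + 15×L_2(4.3)
P(4.3) = 4.942500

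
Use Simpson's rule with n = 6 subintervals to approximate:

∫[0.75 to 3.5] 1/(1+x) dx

f(x) = 1/(1+x)
a = 0.75, b = 3.5, n = 6
h = (b - a)/n = 0.458333

Simpson's rule: (h/3)[f(x₀) + 4f(x₁) + 2f(x₂) + ... + f(xₙ)]

x_0 = 0.7500, f(x_0) = 0.571429, coefficient = 1
x_1 = 1.2083, f(x_1) = 0.452830, coefficient = 4
x_2 = 1.6667, f(x_2) = 0.375000, coefficient = 2
x_3 = 2.1250, f(x_3) = 0.320000, coefficient = 4
x_4 = 2.5833, f(x_4) = 0.279070, coefficient = 2
x_5 = 3.0417, f(x_5) = 0.247423, coefficient = 4
x_6 = 3.5000, f(x_6) = 0.222222, coefficient = 1

I ≈ (0.458333/3) × 6.182802 = 0.944595
Exact value: 0.944462
Error: 0.000133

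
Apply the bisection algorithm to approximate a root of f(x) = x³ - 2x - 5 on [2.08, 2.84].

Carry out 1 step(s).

f(x) = x³ - 2x - 5
Initial interval: [2.08, 2.84]

Iteration 1:
  c_1 = (2.080000 + 2.840000)/2 = 2.460000
  f(c_1) = f(2.460000) = 4.966936
  f(a) × f(c) < 0, new interval: [2.080000, 2.460000]

After 1 iteration(s), the approximation is c_1 = 2.460000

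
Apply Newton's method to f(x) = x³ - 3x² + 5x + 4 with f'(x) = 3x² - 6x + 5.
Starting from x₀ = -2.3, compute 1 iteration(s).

f(x) = x³ - 3x² + 5x + 4
f'(x) = 3x² - 6x + 5
x₀ = -2.3

Newton-Raphson formula: x_{n+1} = x_n - f(x_n)/f'(x_n)

Iteration 1:
  f(-2.300000) = -35.537000
  f'(-2.300000) = 34.670000
  x_1 = -2.300000 - (-35.537000)/34.670000 = -1.274993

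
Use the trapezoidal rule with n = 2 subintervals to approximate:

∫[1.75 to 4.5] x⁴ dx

f(x) = x⁴
a = 1.75, b = 4.5, n = 2
h = (b - a)/n = 1.375000

Trapezoidal rule: (h/2)[f(x₀) + 2f(x₁) + 2f(x₂) + ... + f(xₙ)]

x_0 = 1.7500, f(x_0) = 9.378906, coefficient = 1
x_1 = 3.1250, f(x_1) = 95.367432, coefficient = 2
x_2 = 4.5000, f(x_2) = 410.062500, coefficient = 1

I ≈ (1.375000/2) × 610.176270 = 419.496185
Exact value: 365.773633
Error: 53.722552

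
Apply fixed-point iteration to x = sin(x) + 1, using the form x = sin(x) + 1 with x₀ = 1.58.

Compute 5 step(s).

Equation: x = sin(x) + 1
Fixed-point form: x = sin(x) + 1
x₀ = 1.58

x_1 = g(1.580000) = 1.999958
x_2 = g(1.999958) = 1.909315
x_3 = g(1.909315) = 1.943248
x_4 = g(1.943248) = 1.931438
x_5 = g(1.931438) = 1.935671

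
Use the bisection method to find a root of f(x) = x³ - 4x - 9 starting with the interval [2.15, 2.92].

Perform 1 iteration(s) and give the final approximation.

f(x) = x³ - 4x - 9
Initial interval: [2.15, 2.92]

Iteration 1:
  c_1 = (2.150000 + 2.920000)/2 = 2.535000
  f(c_1) = f(2.535000) = -2.849520
  f(a) × f(c) ≥ 0, new interval: [2.535000, 2.920000]

After 1 iteration(s), the approximation is c_1 = 2.535000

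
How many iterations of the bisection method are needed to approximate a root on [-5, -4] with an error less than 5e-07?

We need (b-a)/2^n ≤ 5e-07
(-4 - (-5))/2^n ≤ 5e-07
1/2^n ≤ 5e-07
2^n ≥ 2000000
n ≥ log₂(2000000) = 20.93
n ≥ 21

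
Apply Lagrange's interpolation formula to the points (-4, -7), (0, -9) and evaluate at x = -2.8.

Lagrange interpolation formula:
P(x) = Σ yᵢ × Lᵢ(x)
where Lᵢ(x) = Π_{j≠i} (x - xⱼ)/(xᵢ - xⱼ)

L_0(-2.8) = (-2.8 - 0)/(-4 - 0) = 0.700000
L_1(-2.8) = (-2.8 - (-4))/(0 - (-4)) = 0.300000

P(-2.8) = (-7)×L_0(-2.8) + (-9)×L_1(-2.8)
P(-2.8) = -7.600000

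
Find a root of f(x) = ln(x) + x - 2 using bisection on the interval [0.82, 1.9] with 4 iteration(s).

f(x) = ln(x) + x - 2
Initial interval: [0.82, 1.9]

Iteration 1:
  c_1 = (0.820000 + 1.900000)/2 = 1.360000
  f(c_1) = f(1.360000) = -0.332515
  f(a) × f(c) ≥ 0, new interval: [1.360000, 1.900000]
Iteration 2:
  c_2 = (1.360000 + 1.900000)/2 = 1.630000
  f(c_2) = f(1.630000) = 0.118580
  f(a) × f(c) < 0, new interval: [1.360000, 1.630000]
Iteration 3:
  c_3 = (1.360000 + 1.630000)/2 = 1.495000
  f(c_3) = f(1.495000) = -0.102874
  f(a) × f(c) ≥ 0, new interval: [1.495000, 1.630000]
Iteration 4:
  c_4 = (1.495000 + 1.630000)/2 = 1.562500
  f(c_4) = f(1.562500) = 0.008787
  f(a) × f(c) < 0, new interval: [1.495000, 1.562500]

After 4 iteration(s), the approximation is c_4 = 1.562500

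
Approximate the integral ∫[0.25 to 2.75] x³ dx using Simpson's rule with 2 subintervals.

f(x) = x³
a = 0.25, b = 2.75, n = 2
h = (b - a)/n = 1.250000

Simpson's rule: (h/3)[f(x₀) + 4f(x₁) + 2f(x₂) + ... + f(xₙ)]

x_0 = 0.2500, f(x_0) = 0.015625, coefficient = 1
x_1 = 1.5000, f(x_1) = 3.375000, coefficient = 4
x_2 = 2.7500, f(x_2) = 20.796875, coefficient = 1

I ≈ (1.250000/3) × 34.312500 = 14.296875
Exact value: 14.296875
Error: 0.000000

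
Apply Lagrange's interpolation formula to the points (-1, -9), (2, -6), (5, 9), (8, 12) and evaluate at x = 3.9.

Lagrange interpolation formula:
P(x) = Σ yᵢ × Lᵢ(x)
where Lᵢ(x) = Π_{j≠i} (x - xⱼ)/(xᵢ - xⱼ)

L_0(3.9) = (3.9 - 2)/(-1 - 2) × (3.9 - 5)/(-1 - 5) × (3.9 - 8)/(-1 - 8) = -0.052895
L_1(3.9) = (3.9 - (-1))/(2 - (-1)) × (3.9 - 5)/(2 - 5) × (3.9 - 8)/(2 - 8) = 0.409241
L_2(3.9) = (3.9 - (-1))/(5 - (-1)) × (3.9 - 2)/(5 - 2) × (3.9 - 8)/(5 - 8) = 0.706870
L_3(3.9) = (3.9 - (-1))/(8 - (-1)) × (3.9 - 2)/(8 - 2) × (3.9 - 5)/(8 - 5) = -0.063216

P(3.9) = (-9)×L_0(3.9) + (-6)×L_1(3.9) + 9×L_2(3.9) + 12×L_3(3.9)
P(3.9) = 3.623852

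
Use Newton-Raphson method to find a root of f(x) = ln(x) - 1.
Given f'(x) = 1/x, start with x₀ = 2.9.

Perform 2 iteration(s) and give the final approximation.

f(x) = ln(x) - 1
f'(x) = 1/x
x₀ = 2.9

Newton-Raphson formula: x_{n+1} = x_n - f(x_n)/f'(x_n)

Iteration 1:
  f(2.900000) = 0.064711
  f'(2.900000) = 0.344828
  x_1 = 2.900000 - 0.064711/0.344828 = 2.712339
Iteration 2:
  f(2.712339) = -0.002189
  f'(2.712339) = 0.368685
  x_2 = 2.712339 - (-0.002189)/0.368685 = 2.718275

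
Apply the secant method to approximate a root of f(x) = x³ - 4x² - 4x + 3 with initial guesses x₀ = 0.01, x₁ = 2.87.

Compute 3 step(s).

f(x) = x³ - 4x² - 4x + 3
x₀ = 0.01, x₁ = 2.87

Secant formula: x_{n+1} = x_n - f(x_n)(x_n - x_{n-1})/(f(x_n) - f(x_{n-1}))

Iteration 1:
  f(0.010000) = 2.959601
  f(2.870000) = -17.787697
  x_2 = 2.870000 - (-17.787697)×(2.870000 - 0.010000)/(-17.787697 - 2.959601)
       = 0.417979
Iteration 2:
  f(2.870000) = -17.787697
  f(0.417979) = 0.702283
  x_3 = 0.417979 - 0.702283×(0.417979 - 2.870000)/(0.702283 - (-17.787697))
       = 0.511111
Iteration 3:
  f(0.417979) = 0.702283
  f(0.511111) = 0.044138
  x_4 = 0.511111 - 0.044138×(0.511111 - 0.417979)/(0.044138 - 0.702283)
       = 0.517357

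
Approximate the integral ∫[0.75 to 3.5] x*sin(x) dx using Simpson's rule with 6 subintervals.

f(x) = x*sin(x)
a = 0.75, b = 3.5, n = 6
h = (b - a)/n = 0.458333

Simpson's rule: (h/3)[f(x₀) + 4f(x₁) + 2f(x₂) + ... + f(xₙ)]

x_0 = 0.7500, f(x_0) = 0.511229, coefficient = 1
x_1 = 1.2083, f(x_1) = 1.129823, coefficient = 4
x_2 = 1.6667, f(x_2) = 1.659013, coefficient = 2
x_3 = 2.1250, f(x_3) = 1.806930, coefficient = 4
x_4 = 2.5833, f(x_4) = 1.368419, coefficient = 2
x_5 = 3.0417, f(x_5) = 0.303436, coefficient = 4
x_6 = 3.5000, f(x_6) = -1.227741, coefficient = 1

I ≈ (0.458333/3) × 18.299108 = 2.795697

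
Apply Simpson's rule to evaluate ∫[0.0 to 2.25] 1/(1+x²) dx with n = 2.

f(x) = 1/(1+x²)
a = 0.0, b = 2.25, n = 2
h = (b - a)/n = 1.125000

Simpson's rule: (h/3)[f(x₀) + 4f(x₁) + 2f(x₂) + ... + f(xₙ)]

x_0 = 0.0000, f(x_0) = 1.000000, coefficient = 1
x_1 = 1.1250, f(x_1) = 0.441379, coefficient = 4
x_2 = 2.2500, f(x_2) = 0.164948, coefficient = 1

I ≈ (1.125000/3) × 2.930466 = 1.098925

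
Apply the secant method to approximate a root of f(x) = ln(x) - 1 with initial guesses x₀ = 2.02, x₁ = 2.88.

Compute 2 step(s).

f(x) = ln(x) - 1
x₀ = 2.02, x₁ = 2.88

Secant formula: x_{n+1} = x_n - f(x_n)(x_n - x_{n-1})/(f(x_n) - f(x_{n-1}))

Iteration 1:
  f(2.020000) = -0.296902
  f(2.880000) = 0.057790
  x_2 = 2.880000 - 0.057790×(2.880000 - 2.020000)/(0.057790 - (-0.296902))
       = 2.739880
Iteration 2:
  f(2.880000) = 0.057790
  f(2.739880) = 0.007914
  x_3 = 2.739880 - 0.007914×(2.739880 - 2.880000)/(0.007914 - 0.057790)
       = 2.717646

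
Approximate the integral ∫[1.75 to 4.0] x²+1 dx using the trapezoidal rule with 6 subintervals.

f(x) = x²+1
a = 1.75, b = 4.0, n = 6
h = (b - a)/n = 0.375000

Trapezoidal rule: (h/2)[f(x₀) + 2f(x₁) + 2f(x₂) + ... + f(xₙ)]

x_0 = 1.7500, f(x_0) = 4.062500, coefficient = 1
x_1 = 2.1250, f(x_1) = 5.515625, coefficient = 2
x_2 = 2.5000, f(x_2) = 7.250000, coefficient = 2
x_3 = 2.8750, f(x_3) = 9.265625, coefficient = 2
x_4 = 3.2500, f(x_4) = 11.562500, coefficient = 2
x_5 = 3.6250, f(x_5) = 14.140625, coefficient = 2
x_6 = 4.0000, f(x_6) = 17.000000, coefficient = 1

I ≈ (0.375000/2) × 116.531250 = 21.849609
Exact value: 21.796875
Error: 0.052734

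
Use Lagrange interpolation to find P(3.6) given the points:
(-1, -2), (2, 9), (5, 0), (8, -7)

Lagrange interpolation formula:
P(x) = Σ yᵢ × Lᵢ(x)
where Lᵢ(x) = Π_{j≠i} (x - xⱼ)/(xᵢ - xⱼ)

L_0(3.6) = (3.6 - 2)/(-1 - 2) × (3.6 - 5)/(-1 - 5) × (3.6 - 8)/(-1 - 8) = -0.060840
L_1(3.6) = (3.6 - (-1))/(2 - (-1)) × (3.6 - 5)/(2 - 5) × (3.6 - 8)/(2 - 8) = 0.524741
L_2(3.6) = (3.6 - (-1))/(5 - (-1)) × (3.6 - 2)/(5 - 2) × (3.6 - 8)/(5 - 8) = 0.599704
L_3(3.6) = (3.6 - (-1))/(8 - (-1)) × (3.6 - 2)/(8 - 2) × (3.6 - 5)/(8 - 5) = -0.063605

P(3.6) = (-2)×L_0(3.6) + 9×L_1(3.6) + 0×L_2(3.6) + (-7)×L_3(3.6)
P(3.6) = 5.289580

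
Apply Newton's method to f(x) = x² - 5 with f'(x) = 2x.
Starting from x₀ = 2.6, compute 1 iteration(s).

f(x) = x² - 5
f'(x) = 2x
x₀ = 2.6

Newton-Raphson formula: x_{n+1} = x_n - f(x_n)/f'(x_n)

Iteration 1:
  f(2.600000) = 1.760000
  f'(2.600000) = 5.200000
  x_1 = 2.600000 - 1.760000/5.200000 = 2.261538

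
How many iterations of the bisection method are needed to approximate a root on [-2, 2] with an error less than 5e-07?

We need (b-a)/2^n ≤ 5e-07
(2 - (-2))/2^n ≤ 5e-07
4/2^n ≤ 5e-07
2^n ≥ 8000000
n ≥ log₂(8000000) = 22.93
n ≥ 23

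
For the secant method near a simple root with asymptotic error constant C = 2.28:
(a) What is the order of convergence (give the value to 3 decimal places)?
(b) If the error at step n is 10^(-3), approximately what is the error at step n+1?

(a) Secant method has superlinear convergence with order φ = (1+√5)/2 ≈ 1.618.
    This means |e_{n+1}| ≈ C|e_n|^1.618.

(b) With |e_n| = 10^(-3) and C = 2.28:
    |e_{n+1}| ≈ 2.28 × (10^(-3))^1.618 = 2.28 × 10^(-4.85)

(a) ≈ 1.618 (golden ratio); (b) |e_{n+1}| ≈ 3.190e-05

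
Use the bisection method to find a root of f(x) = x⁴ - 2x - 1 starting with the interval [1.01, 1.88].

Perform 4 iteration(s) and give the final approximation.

f(x) = x⁴ - 2x - 1
Initial interval: [1.01, 1.88]

Iteration 1:
  c_1 = (1.010000 + 1.880000)/2 = 1.445000
  f(c_1) = f(1.445000) = 0.469848
  f(a) × f(c) < 0, new interval: [1.010000, 1.445000]
Iteration 2:
  c_2 = (1.010000 + 1.445000)/2 = 1.227500
  f(c_2) = f(1.227500) = -1.184686
  f(a) × f(c) ≥ 0, new interval: [1.227500, 1.445000]
Iteration 3:
  c_3 = (1.227500 + 1.445000)/2 = 1.336250
  f(c_3) = f(1.336250) = -0.484261
  f(a) × f(c) ≥ 0, new interval: [1.336250, 1.445000]
Iteration 4:
  c_4 = (1.336250 + 1.445000)/2 = 1.390625
  f(c_4) = f(1.390625) = -0.041521
  f(a) × f(c) ≥ 0, new interval: [1.390625, 1.445000]

After 4 iteration(s), the approximation is c_4 = 1.390625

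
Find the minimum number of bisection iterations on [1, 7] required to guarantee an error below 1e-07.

We need (b-a)/2^n ≤ 1e-07
(7 - 1)/2^n ≤ 1e-07
6/2^n ≤ 1e-07
2^n ≥ 60000000
n ≥ log₂(60000000) = 25.84
n ≥ 26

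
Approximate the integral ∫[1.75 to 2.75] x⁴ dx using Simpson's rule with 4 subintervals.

f(x) = x⁴
a = 1.75, b = 2.75, n = 4
h = (b - a)/n = 0.250000

Simpson's rule: (h/3)[f(x₀) + 4f(x₁) + 2f(x₂) + ... + f(xₙ)]

x_0 = 1.7500, f(x_0) = 9.378906, coefficient = 1
x_1 = 2.0000, f(x_1) = 16.000000, coefficient = 4
x_2 = 2.2500, f(x_2) = 25.628906, coefficient = 2
x_3 = 2.5000, f(x_3) = 39.062500, coefficient = 4
x_4 = 2.7500, f(x_4) = 57.191406, coefficient = 1

I ≈ (0.250000/3) × 338.078125 = 28.173177
Exact value: 28.172656
Error: 0.000521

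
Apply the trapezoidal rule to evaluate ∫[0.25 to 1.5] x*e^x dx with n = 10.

f(x) = x*e^x
a = 0.25, b = 1.5, n = 10
h = (b - a)/n = 0.125000

Trapezoidal rule: (h/2)[f(x₀) + 2f(x₁) + 2f(x₂) + ... + f(xₙ)]

x_0 = 0.2500, f(x_0) = 0.321006, coefficient = 1
x_1 = 0.3750, f(x_1) = 0.545622, coefficient = 2
x_2 = 0.5000, f(x_2) = 0.824361, coefficient = 2
x_3 = 0.6250, f(x_3) = 1.167654, coefficient = 2
x_4 = 0.7500, f(x_4) = 1.587750, coefficient = 2
x_5 = 0.8750, f(x_5) = 2.099016, coefficient = 2
x_6 = 1.0000, f(x_6) = 2.718282, coefficient = 2
x_7 = 1.1250, f(x_7) = 3.465244, coefficient = 2
x_8 = 1.2500, f(x_8) = 4.362929, coefficient = 2
x_9 = 1.3750, f(x_9) = 5.438230, coefficient = 2
x_10 = 1.5000, f(x_10) = 6.722534, coefficient = 1

I ≈ (0.125000/2) × 51.461714 = 3.216357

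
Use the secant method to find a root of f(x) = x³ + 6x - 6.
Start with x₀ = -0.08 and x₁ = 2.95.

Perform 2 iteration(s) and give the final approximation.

f(x) = x³ + 6x - 6
x₀ = -0.08, x₁ = 2.95

Secant formula: x_{n+1} = x_n - f(x_n)(x_n - x_{n-1})/(f(x_n) - f(x_{n-1}))

Iteration 1:
  f(-0.080000) = -6.480512
  f(2.950000) = 37.372375
  x_2 = 2.950000 - 37.372375×(2.950000 - (-0.080000))/(37.372375 - (-6.480512))
       = 0.367769
Iteration 2:
  f(2.950000) = 37.372375
  f(0.367769) = -3.743646
  x_3 = 0.367769 - (-3.743646)×(0.367769 - 2.950000)/(-3.743646 - 37.372375)
       = 0.602883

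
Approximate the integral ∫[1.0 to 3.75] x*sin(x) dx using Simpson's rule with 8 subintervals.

f(x) = x*sin(x)
a = 1.0, b = 3.75, n = 8
h = (b - a)/n = 0.343750

Simpson's rule: (h/3)[f(x₀) + 4f(x₁) + 2f(x₂) + ... + f(xₙ)]

x_0 = 1.0000, f(x_0) = 0.841471, coefficient = 1
x_1 = 1.3438, f(x_1) = 1.309263, coefficient = 4
x_2 = 1.6875, f(x_2) = 1.676021, coefficient = 2
x_3 = 2.0312, f(x_3) = 1.819697, coefficient = 4
x_4 = 2.3750, f(x_4) = 1.647502, coefficient = 2
x_5 = 2.7188, f(x_5) = 1.115651, coefficient = 4
x_6 = 3.0625, f(x_6) = 0.241969, coefficient = 2
x_7 = 3.4062, f(x_7) = -0.891002, coefficient = 4
x_8 = 3.7500, f(x_8) = -2.143355, coefficient = 1

I ≈ (0.343750/3) × 19.243539 = 2.204989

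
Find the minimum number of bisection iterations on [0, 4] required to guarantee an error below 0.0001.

We need (b-a)/2^n ≤ 0.0001
(4 - 0)/2^n ≤ 0.0001
4/2^n ≤ 0.0001
2^n ≥ 40000
n ≥ log₂(40000) = 15.29
n ≥ 16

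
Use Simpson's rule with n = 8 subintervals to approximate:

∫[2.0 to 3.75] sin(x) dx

f(x) = sin(x)
a = 2.0, b = 3.75, n = 8
h = (b - a)/n = 0.218750

Simpson's rule: (h/3)[f(x₀) + 4f(x₁) + 2f(x₂) + ... + f(xₙ)]

x_0 = 2.0000, f(x_0) = 0.909297, coefficient = 1
x_1 = 2.2188, f(x_1) = 0.797321, coefficient = 4
x_2 = 2.4375, f(x_2) = 0.647343, coefficient = 2
x_3 = 2.6562, f(x_3) = 0.466511, coefficient = 4
x_4 = 2.8750, f(x_4) = 0.263446, coefficient = 2
x_5 = 3.0938, f(x_5) = 0.047824, coefficient = 4
x_6 = 3.3125, f(x_6) = -0.170077, coefficient = 2
x_7 = 3.5312, f(x_7) = -0.379871, coefficient = 4
x_8 = 3.7500, f(x_8) = -0.571561, coefficient = 1

I ≈ (0.218750/3) × 5.546300 = 0.404418
Exact value: 0.404413
Error: 0.000005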